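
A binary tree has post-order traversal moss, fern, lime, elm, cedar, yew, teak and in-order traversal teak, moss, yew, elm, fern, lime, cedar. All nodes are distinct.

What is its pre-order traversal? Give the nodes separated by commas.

The last element of post-order is the root; it splits in-order into left and right subtrees.
Root teak: left subtree has 0 nodes { }, right has 6 {moss, yew, elm, fern, lime, cedar}.
  Root yew: left subtree has 1 node {moss}, right has 4 {elm, fern, lime, cedar}.
    Root cedar: left subtree has 3 nodes {elm, fern, lime}, right has 0 { }.
      Root elm: left subtree has 0 nodes { }, right has 2 {fern, lime}.
        Root lime: left subtree has 1 node {fern}, right has 0 { }.

teak, yew, moss, cedar, elm, lime, fern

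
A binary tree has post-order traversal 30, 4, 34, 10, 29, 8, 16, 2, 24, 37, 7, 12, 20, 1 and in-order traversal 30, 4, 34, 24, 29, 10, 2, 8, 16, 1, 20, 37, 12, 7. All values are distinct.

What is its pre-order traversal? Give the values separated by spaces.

1 24 34 4 30 2 29 10 16 8 20 12 37 7

The last element of post-order is the root; it splits in-order into left and right subtrees.
Root 1: left subtree has 9 nodes {30, 4, 34, 24, 29, 10, 2, 8, 16}, right has 4 {20, 37, 12, 7}.
  Root 24: left subtree has 3 nodes {30, 4, 34}, right has 5 {29, 10, 2, 8, 16}.
    Root 34: left subtree has 2 nodes {30, 4}, right has 0 { }.
      Root 4: left subtree has 1 node {30}, right has 0 { }.
    Root 2: left subtree has 2 nodes {29, 10}, right has 2 {8, 16}.
      Root 29: left subtree has 0 nodes { }, right has 1 {10}.
      Root 16: left subtree has 1 node {8}, right has 0 { }.
  Root 20: left subtree has 0 nodes { }, right has 3 {37, 12, 7}.
    Root 12: left subtree has 1 node {37}, right has 1 {7}.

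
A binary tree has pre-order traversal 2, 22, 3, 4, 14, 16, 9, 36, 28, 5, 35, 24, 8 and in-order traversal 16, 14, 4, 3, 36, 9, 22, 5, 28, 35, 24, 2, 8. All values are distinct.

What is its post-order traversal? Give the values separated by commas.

The first element of pre-order is the root; it splits in-order into left and right subtrees.
Root 2: left subtree has 11 nodes {16, 14, 4, 3, 36, 9, 22, 5, 28, 35, 24}, right has 1 {8}.
  Root 22: left subtree has 6 nodes {16, 14, 4, 3, 36, 9}, right has 4 {5, 28, 35, 24}.
    Root 3: left subtree has 3 nodes {16, 14, 4}, right has 2 {36, 9}.
      Root 4: left subtree has 2 nodes {16, 14}, right has 0 { }.
        Root 14: left subtree has 1 node {16}, right has 0 { }.
      Root 9: left subtree has 1 node {36}, right has 0 { }.
    Root 28: left subtree has 1 node {5}, right has 2 {35, 24}.
      Root 35: left subtree has 0 nodes { }, right has 1 {24}.

16, 14, 4, 36, 9, 3, 5, 24, 35, 28, 22, 8, 2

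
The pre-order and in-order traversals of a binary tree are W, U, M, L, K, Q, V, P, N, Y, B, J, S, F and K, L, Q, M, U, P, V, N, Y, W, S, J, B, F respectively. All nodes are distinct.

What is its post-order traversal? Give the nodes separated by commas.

The first element of pre-order is the root; it splits in-order into left and right subtrees.
Root W: left subtree has 9 nodes {K, L, Q, M, U, P, V, N, Y}, right has 4 {S, J, B, F}.
  Root U: left subtree has 4 nodes {K, L, Q, M}, right has 4 {P, V, N, Y}.
    Root M: left subtree has 3 nodes {K, L, Q}, right has 0 { }.
      Root L: left subtree has 1 node {K}, right has 1 {Q}.
    Root V: left subtree has 1 node {P}, right has 2 {N, Y}.
      Root N: left subtree has 0 nodes { }, right has 1 {Y}.
  Root B: left subtree has 2 nodes {S, J}, right has 1 {F}.
    Root J: left subtree has 1 node {S}, right has 0 { }.

K, Q, L, M, P, Y, N, V, U, S, J, F, B, W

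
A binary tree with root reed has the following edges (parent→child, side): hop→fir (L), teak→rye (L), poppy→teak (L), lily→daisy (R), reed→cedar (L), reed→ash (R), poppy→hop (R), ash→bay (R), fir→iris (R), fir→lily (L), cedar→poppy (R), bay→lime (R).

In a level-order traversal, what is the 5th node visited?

Level-order visits nodes level by level from the root, left to right within each level.
Level 0: reed
Level 1: cedar, ash
Level 2: poppy, bay
Level 3: teak, hop, lime
Level 4: rye, fir
Level 5: lily, iris
Level 6: daisy
Full level-order sequence: reed, cedar, ash, poppy, bay, teak, hop, lime, rye, fir, lily, iris, daisy.

bay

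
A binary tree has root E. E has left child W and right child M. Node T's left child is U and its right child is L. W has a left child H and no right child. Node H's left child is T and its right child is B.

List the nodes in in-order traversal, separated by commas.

In-order visits the left subtree, then the node, then the right subtree.
At E: go left to W.
  At W: go left to H.
    At H: go left to T.
      At T: go left to U.
        U is a leaf — visit U.
      Visit T.
      At T: go right to L.
        L is a leaf — visit L.
    Visit H.
    At H: go right to B.
      B is a leaf — visit B.
  Visit W.
  At W: no right child.
Visit E.
At E: go right to M.
  M is a leaf — visit M.

U, T, L, H, B, W, E, M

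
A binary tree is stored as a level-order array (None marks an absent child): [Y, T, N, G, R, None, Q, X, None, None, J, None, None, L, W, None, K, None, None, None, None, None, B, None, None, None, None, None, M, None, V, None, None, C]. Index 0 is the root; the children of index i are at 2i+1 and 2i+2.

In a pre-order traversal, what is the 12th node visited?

L

Pre-order visits the node, then its left subtree, then its right subtree.
Visit Y.
At Y: go left to T.
  Visit T.
  At T: go left to G.
    Visit G.
    At G: go left to X.
      Visit X.
      At X: no left child.
      At X: go right to K.
        Visit K.
        At K: go left to C.
          C is a leaf — visit C.
        At K: no right child.
    At G: no right child.
  At T: go right to R.
    Visit R.
    At R: no left child.
    At R: go right to J.
      Visit J.
      At J: no left child.
      At J: go right to B.
        B is a leaf — visit B.
At Y: go right to N.
  Visit N.
  At N: no left child.
  At N: go right to Q.
    Visit Q.
    At Q: go left to L.
      Visit L.
      At L: no left child.
      At L: go right to M.
        M is a leaf — visit M.
    At Q: go right to W.
      Visit W.
      At W: no left child.
      At W: go right to V.
        V is a leaf — visit V.
Full pre-order sequence: Y, T, G, X, K, C, R, J, B, N, Q, L, M, W, V.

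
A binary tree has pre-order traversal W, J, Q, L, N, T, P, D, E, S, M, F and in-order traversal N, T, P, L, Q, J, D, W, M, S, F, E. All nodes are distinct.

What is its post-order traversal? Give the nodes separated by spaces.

P T N L Q D J M F S E W

The first element of pre-order is the root; it splits in-order into left and right subtrees.
Root W: left subtree has 7 nodes {N, T, P, L, Q, J, D}, right has 4 {M, S, F, E}.
  Root J: left subtree has 5 nodes {N, T, P, L, Q}, right has 1 {D}.
    Root Q: left subtree has 4 nodes {N, T, P, L}, right has 0 { }.
      Root L: left subtree has 3 nodes {N, T, P}, right has 0 { }.
        Root N: left subtree has 0 nodes { }, right has 2 {T, P}.
          Root T: left subtree has 0 nodes { }, right has 1 {P}.
  Root E: left subtree has 3 nodes {M, S, F}, right has 0 { }.
    Root S: left subtree has 1 node {M}, right has 1 {F}.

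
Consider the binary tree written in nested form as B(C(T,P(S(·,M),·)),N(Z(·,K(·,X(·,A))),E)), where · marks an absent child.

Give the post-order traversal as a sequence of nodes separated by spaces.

Post-order visits the left subtree, then the right subtree, then the node.
At B: go left to C.
  At C: go left to T.
    T is a leaf — visit T.
  At C: go right to P.
    At P: go left to S.
      At S: no left child.
      At S: go right to M.
        M is a leaf — visit M.
      Visit S.
    At P: no right child.
    Visit P.
  Visit C.
At B: go right to N.
  At N: go left to Z.
    At Z: no left child.
    At Z: go right to K.
      At K: no left child.
      At K: go right to X.
        At X: no left child.
        At X: go right to A.
          A is a leaf — visit A.
        Visit X.
      Visit K.
    Visit Z.
  At N: go right to E.
    E is a leaf — visit E.
  Visit N.
Visit B.

T M S P C A X K Z E N B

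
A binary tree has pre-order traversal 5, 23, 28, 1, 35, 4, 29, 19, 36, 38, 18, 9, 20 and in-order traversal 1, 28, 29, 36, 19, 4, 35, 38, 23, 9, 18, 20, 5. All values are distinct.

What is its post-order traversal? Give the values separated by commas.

The first element of pre-order is the root; it splits in-order into left and right subtrees.
Root 5: left subtree has 12 nodes {1, 28, 29, 36, 19, 4, 35, 38, 23, 9, 18, 20}, right has 0 { }.
  Root 23: left subtree has 8 nodes {1, 28, 29, 36, 19, 4, 35, 38}, right has 3 {9, 18, 20}.
    Root 28: left subtree has 1 node {1}, right has 6 {29, 36, 19, 4, 35, 38}.
      Root 35: left subtree has 4 nodes {29, 36, 19, 4}, right has 1 {38}.
        Root 4: left subtree has 3 nodes {29, 36, 19}, right has 0 { }.
          Root 29: left subtree has 0 nodes { }, right has 2 {36, 19}.
            Root 19: left subtree has 1 node {36}, right has 0 { }.
    Root 18: left subtree has 1 node {9}, right has 1 {20}.

1, 36, 19, 29, 4, 38, 35, 28, 9, 20, 18, 23, 5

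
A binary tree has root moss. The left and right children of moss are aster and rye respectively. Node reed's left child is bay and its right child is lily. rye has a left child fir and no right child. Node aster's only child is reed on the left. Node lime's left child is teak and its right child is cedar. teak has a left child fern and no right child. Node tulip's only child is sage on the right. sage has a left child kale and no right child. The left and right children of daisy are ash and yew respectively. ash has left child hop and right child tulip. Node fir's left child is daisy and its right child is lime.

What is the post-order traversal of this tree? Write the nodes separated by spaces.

Post-order visits the left subtree, then the right subtree, then the node.
At moss: go left to aster.
  At aster: go left to reed.
    At reed: go left to bay.
      bay is a leaf — visit bay.
    At reed: go right to lily.
      lily is a leaf — visit lily.
    Visit reed.
  At aster: no right child.
  Visit aster.
At moss: go right to rye.
  At rye: go left to fir.
    At fir: go left to daisy.
      At daisy: go left to ash.
        At ash: go left to hop.
          hop is a leaf — visit hop.
        At ash: go right to tulip.
          At tulip: no left child.
          At tulip: go right to sage.
            At sage: go left to kale.
              kale is a leaf — visit kale.
            At sage: no right child.
            Visit sage.
          Visit tulip.
        Visit ash.
      At daisy: go right to yew.
        yew is a leaf — visit yew.
      Visit daisy.
    At fir: go right to lime.
      At lime: go left to teak.
        At teak: go left to fern.
          fern is a leaf — visit fern.
        At teak: no right child.
        Visit teak.
      At lime: go right to cedar.
        cedar is a leaf — visit cedar.
      Visit lime.
    Visit fir.
  At rye: no right child.
  Visit rye.
Visit moss.

bay lily reed aster hop kale sage tulip ash yew daisy fern teak cedar lime fir rye moss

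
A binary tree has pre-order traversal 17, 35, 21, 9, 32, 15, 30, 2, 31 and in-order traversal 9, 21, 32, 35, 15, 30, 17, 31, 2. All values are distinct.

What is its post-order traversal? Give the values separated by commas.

The first element of pre-order is the root; it splits in-order into left and right subtrees.
Root 17: left subtree has 6 nodes {9, 21, 32, 35, 15, 30}, right has 2 {31, 2}.
  Root 35: left subtree has 3 nodes {9, 21, 32}, right has 2 {15, 30}.
    Root 21: left subtree has 1 node {9}, right has 1 {32}.
    Root 15: left subtree has 0 nodes { }, right has 1 {30}.
  Root 2: left subtree has 1 node {31}, right has 0 { }.

9, 32, 21, 30, 15, 35, 31, 2, 17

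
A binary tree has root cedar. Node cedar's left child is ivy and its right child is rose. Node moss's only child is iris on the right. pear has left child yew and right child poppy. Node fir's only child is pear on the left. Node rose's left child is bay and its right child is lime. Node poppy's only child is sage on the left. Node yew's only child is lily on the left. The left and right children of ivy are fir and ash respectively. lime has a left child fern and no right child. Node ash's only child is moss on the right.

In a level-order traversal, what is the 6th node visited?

Level-order visits nodes level by level from the root, left to right within each level.
Level 0: cedar
Level 1: ivy, rose
Level 2: fir, ash, bay, lime
Level 3: pear, moss, fern
Level 4: yew, poppy, iris
Level 5: lily, sage
Full level-order sequence: cedar, ivy, rose, fir, ash, bay, lime, pear, moss, fern, yew, poppy, iris, lily, sage.

bay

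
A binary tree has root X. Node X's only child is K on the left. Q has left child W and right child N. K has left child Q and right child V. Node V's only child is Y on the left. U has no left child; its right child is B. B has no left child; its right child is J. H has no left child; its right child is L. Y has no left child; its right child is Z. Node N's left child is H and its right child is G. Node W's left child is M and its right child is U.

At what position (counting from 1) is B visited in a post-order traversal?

3

Post-order visits the left subtree, then the right subtree, then the node.
At X: go left to K.
  At K: go left to Q.
    At Q: go left to W.
      At W: go left to M.
        M is a leaf — visit M.
      At W: go right to U.
        At U: no left child.
        At U: go right to B.
          At B: no left child.
          At B: go right to J.
            J is a leaf — visit J.
          Visit B.
        Visit U.
      Visit W.
    At Q: go right to N.
      At N: go left to H.
        At H: no left child.
        At H: go right to L.
          L is a leaf — visit L.
        Visit H.
      At N: go right to G.
        G is a leaf — visit G.
      Visit N.
    Visit Q.
  At K: go right to V.
    At V: go left to Y.
      At Y: no left child.
      At Y: go right to Z.
        Z is a leaf — visit Z.
      Visit Y.
    At V: no right child.
    Visit V.
  Visit K.
At X: no right child.
Visit X.
Full post-order sequence: M, J, B, U, W, L, H, G, N, Q, Z, Y, V, K, X.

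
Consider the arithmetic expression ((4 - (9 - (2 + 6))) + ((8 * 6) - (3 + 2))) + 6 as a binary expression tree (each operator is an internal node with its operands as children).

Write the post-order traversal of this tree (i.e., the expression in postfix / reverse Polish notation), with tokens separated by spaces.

Post-order on an expression tree gives postfix notation: for each operator, emit left operand, right operand, then the operator.

4 9 2 6 + - - 8 6 * 3 2 + - + 6 +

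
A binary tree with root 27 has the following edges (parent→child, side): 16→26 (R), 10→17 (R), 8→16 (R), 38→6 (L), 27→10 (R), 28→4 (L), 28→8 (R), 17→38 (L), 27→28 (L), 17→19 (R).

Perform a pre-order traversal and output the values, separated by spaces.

27 28 4 8 16 26 10 17 38 6 19

Pre-order visits the node, then its left subtree, then its right subtree.
Visit 27.
At 27: go left to 28.
  Visit 28.
  At 28: go left to 4.
    4 is a leaf — visit 4.
  At 28: go right to 8.
    Visit 8.
    At 8: no left child.
    At 8: go right to 16.
      Visit 16.
      At 16: no left child.
      At 16: go right to 26.
        26 is a leaf — visit 26.
At 27: go right to 10.
  Visit 10.
  At 10: no left child.
  At 10: go right to 17.
    Visit 17.
    At 17: go left to 38.
      Visit 38.
      At 38: go left to 6.
        6 is a leaf — visit 6.
      At 38: no right child.
    At 17: go right to 19.
      19 is a leaf — visit 19.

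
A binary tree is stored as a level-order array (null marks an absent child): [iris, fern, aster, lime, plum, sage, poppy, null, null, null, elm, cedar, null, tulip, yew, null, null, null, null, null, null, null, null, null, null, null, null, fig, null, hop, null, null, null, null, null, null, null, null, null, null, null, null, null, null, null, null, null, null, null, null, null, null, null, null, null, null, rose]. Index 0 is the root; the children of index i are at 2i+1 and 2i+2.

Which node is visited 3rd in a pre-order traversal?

Pre-order visits the node, then its left subtree, then its right subtree.
Visit iris.
At iris: go left to fern.
  Visit fern.
  At fern: go left to lime.
    lime is a leaf — visit lime.
  At fern: go right to plum.
    Visit plum.
    At plum: no left child.
    At plum: go right to elm.
      elm is a leaf — visit elm.
At iris: go right to aster.
  Visit aster.
  At aster: go left to sage.
    Visit sage.
    At sage: go left to cedar.
      cedar is a leaf — visit cedar.
    At sage: no right child.
  At aster: go right to poppy.
    Visit poppy.
    At poppy: go left to tulip.
      Visit tulip.
      At tulip: go left to fig.
        Visit fig.
        At fig: no left child.
        At fig: go right to rose.
          rose is a leaf — visit rose.
      At tulip: no right child.
    At poppy: go right to yew.
      Visit yew.
      At yew: go left to hop.
        hop is a leaf — visit hop.
      At yew: no right child.
Full pre-order sequence: iris, fern, lime, plum, elm, aster, sage, cedar, poppy, tulip, fig, rose, yew, hop.

lime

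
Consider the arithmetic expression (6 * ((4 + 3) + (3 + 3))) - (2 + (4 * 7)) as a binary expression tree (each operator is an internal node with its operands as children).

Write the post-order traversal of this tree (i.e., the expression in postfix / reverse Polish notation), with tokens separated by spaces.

6 4 3 + 3 3 + + * 2 4 7 * + -

Post-order on an expression tree gives postfix notation: for each operator, emit left operand, right operand, then the operator.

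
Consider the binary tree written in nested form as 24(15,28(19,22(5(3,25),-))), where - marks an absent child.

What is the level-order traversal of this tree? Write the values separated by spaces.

24 15 28 19 22 5 3 25

Level-order visits nodes level by level from the root, left to right within each level.
Level 0: 24
Level 1: 15, 28
Level 2: 19, 22
Level 3: 5
Level 4: 3, 25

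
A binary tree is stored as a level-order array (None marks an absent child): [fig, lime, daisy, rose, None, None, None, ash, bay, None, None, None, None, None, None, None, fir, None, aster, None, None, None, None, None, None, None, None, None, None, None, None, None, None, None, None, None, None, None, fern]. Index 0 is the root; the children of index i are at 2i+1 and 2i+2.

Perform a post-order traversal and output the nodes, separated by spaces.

Post-order visits the left subtree, then the right subtree, then the node.
At fig: go left to lime.
  At lime: go left to rose.
    At rose: go left to ash.
      At ash: no left child.
      At ash: go right to fir.
        fir is a leaf — visit fir.
      Visit ash.
    At rose: go right to bay.
      At bay: no left child.
      At bay: go right to aster.
        At aster: no left child.
        At aster: go right to fern.
          fern is a leaf — visit fern.
        Visit aster.
      Visit bay.
    Visit rose.
  At lime: no right child.
  Visit lime.
At fig: go right to daisy.
  daisy is a leaf — visit daisy.
Visit fig.

fir ash fern aster bay rose lime daisy fig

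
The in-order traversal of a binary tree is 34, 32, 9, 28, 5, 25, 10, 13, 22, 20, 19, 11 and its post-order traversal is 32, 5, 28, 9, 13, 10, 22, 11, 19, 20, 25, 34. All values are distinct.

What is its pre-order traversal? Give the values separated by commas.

34, 25, 9, 32, 28, 5, 20, 22, 10, 13, 19, 11

The last element of post-order is the root; it splits in-order into left and right subtrees.
Root 34: left subtree has 0 nodes { }, right has 11 {32, 9, 28, 5, 25, 10, 13, 22, 20, 19, 11}.
  Root 25: left subtree has 4 nodes {32, 9, 28, 5}, right has 6 {10, 13, 22, 20, 19, 11}.
    Root 9: left subtree has 1 node {32}, right has 2 {28, 5}.
      Root 28: left subtree has 0 nodes { }, right has 1 {5}.
    Root 20: left subtree has 3 nodes {10, 13, 22}, right has 2 {19, 11}.
      Root 22: left subtree has 2 nodes {10, 13}, right has 0 { }.
        Root 10: left subtree has 0 nodes { }, right has 1 {13}.
      Root 19: left subtree has 0 nodes { }, right has 1 {11}.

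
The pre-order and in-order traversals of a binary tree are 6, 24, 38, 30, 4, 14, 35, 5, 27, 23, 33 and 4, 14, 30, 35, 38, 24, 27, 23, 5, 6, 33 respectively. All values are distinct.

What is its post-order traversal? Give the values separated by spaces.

The first element of pre-order is the root; it splits in-order into left and right subtrees.
Root 6: left subtree has 9 nodes {4, 14, 30, 35, 38, 24, 27, 23, 5}, right has 1 {33}.
  Root 24: left subtree has 5 nodes {4, 14, 30, 35, 38}, right has 3 {27, 23, 5}.
    Root 38: left subtree has 4 nodes {4, 14, 30, 35}, right has 0 { }.
      Root 30: left subtree has 2 nodes {4, 14}, right has 1 {35}.
        Root 4: left subtree has 0 nodes { }, right has 1 {14}.
    Root 5: left subtree has 2 nodes {27, 23}, right has 0 { }.
      Root 27: left subtree has 0 nodes { }, right has 1 {23}.

14 4 35 30 38 23 27 5 24 33 6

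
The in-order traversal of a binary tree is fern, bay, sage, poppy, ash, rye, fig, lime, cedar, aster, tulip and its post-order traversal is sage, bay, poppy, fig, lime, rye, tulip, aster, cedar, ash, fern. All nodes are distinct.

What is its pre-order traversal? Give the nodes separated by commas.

fern, ash, poppy, bay, sage, cedar, rye, lime, fig, aster, tulip

The last element of post-order is the root; it splits in-order into left and right subtrees.
Root fern: left subtree has 0 nodes { }, right has 10 {bay, sage, poppy, ash, rye, fig, lime, cedar, aster, tulip}.
  Root ash: left subtree has 3 nodes {bay, sage, poppy}, right has 6 {rye, fig, lime, cedar, aster, tulip}.
    Root poppy: left subtree has 2 nodes {bay, sage}, right has 0 { }.
      Root bay: left subtree has 0 nodes { }, right has 1 {sage}.
    Root cedar: left subtree has 3 nodes {rye, fig, lime}, right has 2 {aster, tulip}.
      Root rye: left subtree has 0 nodes { }, right has 2 {fig, lime}.
        Root lime: left subtree has 1 node {fig}, right has 0 { }.
      Root aster: left subtree has 0 nodes { }, right has 1 {tulip}.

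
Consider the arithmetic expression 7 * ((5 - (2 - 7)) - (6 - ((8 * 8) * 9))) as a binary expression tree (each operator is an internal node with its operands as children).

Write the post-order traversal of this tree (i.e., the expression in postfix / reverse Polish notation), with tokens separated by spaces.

7 5 2 7 - - 6 8 8 * 9 * - - *

Post-order on an expression tree gives postfix notation: for each operator, emit left operand, right operand, then the operator.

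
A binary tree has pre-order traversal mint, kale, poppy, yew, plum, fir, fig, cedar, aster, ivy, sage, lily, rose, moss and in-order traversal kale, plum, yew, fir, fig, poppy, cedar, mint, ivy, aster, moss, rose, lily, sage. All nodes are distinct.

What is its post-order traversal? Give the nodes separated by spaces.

plum fig fir yew cedar poppy kale ivy moss rose lily sage aster mint

The first element of pre-order is the root; it splits in-order into left and right subtrees.
Root mint: left subtree has 7 nodes {kale, plum, yew, fir, fig, poppy, cedar}, right has 6 {ivy, aster, moss, rose, lily, sage}.
  Root kale: left subtree has 0 nodes { }, right has 6 {plum, yew, fir, fig, poppy, cedar}.
    Root poppy: left subtree has 4 nodes {plum, yew, fir, fig}, right has 1 {cedar}.
      Root yew: left subtree has 1 node {plum}, right has 2 {fir, fig}.
        Root fir: left subtree has 0 nodes { }, right has 1 {fig}.
  Root aster: left subtree has 1 node {ivy}, right has 4 {moss, rose, lily, sage}.
    Root sage: left subtree has 3 nodes {moss, rose, lily}, right has 0 { }.
      Root lily: left subtree has 2 nodes {moss, rose}, right has 0 { }.
        Root rose: left subtree has 1 node {moss}, right has 0 { }.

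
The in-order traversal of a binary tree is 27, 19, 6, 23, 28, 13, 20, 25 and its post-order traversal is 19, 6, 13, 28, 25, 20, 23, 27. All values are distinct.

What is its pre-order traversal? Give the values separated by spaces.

27 23 6 19 20 28 13 25

The last element of post-order is the root; it splits in-order into left and right subtrees.
Root 27: left subtree has 0 nodes { }, right has 7 {19, 6, 23, 28, 13, 20, 25}.
  Root 23: left subtree has 2 nodes {19, 6}, right has 4 {28, 13, 20, 25}.
    Root 6: left subtree has 1 node {19}, right has 0 { }.
    Root 20: left subtree has 2 nodes {28, 13}, right has 1 {25}.
      Root 28: left subtree has 0 nodes { }, right has 1 {13}.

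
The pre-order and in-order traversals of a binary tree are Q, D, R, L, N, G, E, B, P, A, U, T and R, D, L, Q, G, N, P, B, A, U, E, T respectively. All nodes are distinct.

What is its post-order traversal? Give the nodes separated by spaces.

R L D G P U A B T E N Q

The first element of pre-order is the root; it splits in-order into left and right subtrees.
Root Q: left subtree has 3 nodes {R, D, L}, right has 8 {G, N, P, B, A, U, E, T}.
  Root D: left subtree has 1 node {R}, right has 1 {L}.
  Root N: left subtree has 1 node {G}, right has 6 {P, B, A, U, E, T}.
    Root E: left subtree has 4 nodes {P, B, A, U}, right has 1 {T}.
      Root B: left subtree has 1 node {P}, right has 2 {A, U}.
        Root A: left subtree has 0 nodes { }, right has 1 {U}.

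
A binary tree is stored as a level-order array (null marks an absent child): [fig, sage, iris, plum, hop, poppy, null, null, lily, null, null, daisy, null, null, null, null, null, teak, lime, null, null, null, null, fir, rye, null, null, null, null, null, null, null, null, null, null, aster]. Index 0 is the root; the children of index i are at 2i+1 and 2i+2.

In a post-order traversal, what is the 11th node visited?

poppy

Post-order visits the left subtree, then the right subtree, then the node.
At fig: go left to sage.
  At sage: go left to plum.
    At plum: no left child.
    At plum: go right to lily.
      At lily: go left to teak.
        At teak: go left to aster.
          aster is a leaf — visit aster.
        At teak: no right child.
        Visit teak.
      At lily: go right to lime.
        lime is a leaf — visit lime.
      Visit lily.
    Visit plum.
  At sage: go right to hop.
    hop is a leaf — visit hop.
  Visit sage.
At fig: go right to iris.
  At iris: go left to poppy.
    At poppy: go left to daisy.
      At daisy: go left to fir.
        fir is a leaf — visit fir.
      At daisy: go right to rye.
        rye is a leaf — visit rye.
      Visit daisy.
    At poppy: no right child.
    Visit poppy.
  At iris: no right child.
  Visit iris.
Visit fig.
Full post-order sequence: aster, teak, lime, lily, plum, hop, sage, fir, rye, daisy, poppy, iris, fig.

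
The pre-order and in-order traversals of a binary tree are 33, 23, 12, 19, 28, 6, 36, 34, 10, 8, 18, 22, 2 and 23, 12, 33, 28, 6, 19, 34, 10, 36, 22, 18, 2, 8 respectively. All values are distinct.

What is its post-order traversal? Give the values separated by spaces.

12 23 6 28 10 34 22 2 18 8 36 19 33

The first element of pre-order is the root; it splits in-order into left and right subtrees.
Root 33: left subtree has 2 nodes {23, 12}, right has 10 {28, 6, 19, 34, 10, 36, 22, 18, 2, 8}.
  Root 23: left subtree has 0 nodes { }, right has 1 {12}.
  Root 19: left subtree has 2 nodes {28, 6}, right has 7 {34, 10, 36, 22, 18, 2, 8}.
    Root 28: left subtree has 0 nodes { }, right has 1 {6}.
    Root 36: left subtree has 2 nodes {34, 10}, right has 4 {22, 18, 2, 8}.
      Root 34: left subtree has 0 nodes { }, right has 1 {10}.
      Root 8: left subtree has 3 nodes {22, 18, 2}, right has 0 { }.
        Root 18: left subtree has 1 node {22}, right has 1 {2}.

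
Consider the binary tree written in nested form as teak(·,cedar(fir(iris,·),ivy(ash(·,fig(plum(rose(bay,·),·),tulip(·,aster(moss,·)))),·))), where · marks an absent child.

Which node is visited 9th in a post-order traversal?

fig

Post-order visits the left subtree, then the right subtree, then the node.
At teak: no left child.
At teak: go right to cedar.
  At cedar: go left to fir.
    At fir: go left to iris.
      iris is a leaf — visit iris.
    At fir: no right child.
    Visit fir.
  At cedar: go right to ivy.
    At ivy: go left to ash.
      At ash: no left child.
      At ash: go right to fig.
        At fig: go left to plum.
          At plum: go left to rose.
            At rose: go left to bay.
              bay is a leaf — visit bay.
            At rose: no right child.
            Visit rose.
          At plum: no right child.
          Visit plum.
        At fig: go right to tulip.
          At tulip: no left child.
          At tulip: go right to aster.
            At aster: go left to moss.
              moss is a leaf — visit moss.
            At aster: no right child.
            Visit aster.
          Visit tulip.
        Visit fig.
      Visit ash.
    At ivy: no right child.
    Visit ivy.
  Visit cedar.
Visit teak.
Full post-order sequence: iris, fir, bay, rose, plum, moss, aster, tulip, fig, ash, ivy, cedar, teak.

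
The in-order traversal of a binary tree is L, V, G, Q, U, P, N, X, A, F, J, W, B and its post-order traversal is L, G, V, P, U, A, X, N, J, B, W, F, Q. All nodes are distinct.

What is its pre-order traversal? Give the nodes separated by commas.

Q, V, L, G, F, N, U, P, X, A, W, J, B

The last element of post-order is the root; it splits in-order into left and right subtrees.
Root Q: left subtree has 3 nodes {L, V, G}, right has 9 {U, P, N, X, A, F, J, W, B}.
  Root V: left subtree has 1 node {L}, right has 1 {G}.
  Root F: left subtree has 5 nodes {U, P, N, X, A}, right has 3 {J, W, B}.
    Root N: left subtree has 2 nodes {U, P}, right has 2 {X, A}.
      Root U: left subtree has 0 nodes { }, right has 1 {P}.
      Root X: left subtree has 0 nodes { }, right has 1 {A}.
    Root W: left subtree has 1 node {J}, right has 1 {B}.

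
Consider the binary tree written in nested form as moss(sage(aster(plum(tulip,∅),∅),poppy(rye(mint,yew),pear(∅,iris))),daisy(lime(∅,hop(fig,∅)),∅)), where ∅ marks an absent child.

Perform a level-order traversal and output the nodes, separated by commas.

moss, sage, daisy, aster, poppy, lime, plum, rye, pear, hop, tulip, mint, yew, iris, fig

Level-order visits nodes level by level from the root, left to right within each level.
Level 0: moss
Level 1: sage, daisy
Level 2: aster, poppy, lime
Level 3: plum, rye, pear, hop
Level 4: tulip, mint, yew, iris, fig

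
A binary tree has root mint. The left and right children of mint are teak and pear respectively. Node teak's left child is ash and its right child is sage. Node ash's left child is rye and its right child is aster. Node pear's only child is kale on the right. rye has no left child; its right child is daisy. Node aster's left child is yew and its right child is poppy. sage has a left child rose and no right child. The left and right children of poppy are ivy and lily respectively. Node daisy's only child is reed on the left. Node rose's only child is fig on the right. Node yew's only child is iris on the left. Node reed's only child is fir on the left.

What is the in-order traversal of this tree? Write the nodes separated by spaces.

rye fir reed daisy ash iris yew aster ivy poppy lily teak rose fig sage mint pear kale

In-order visits the left subtree, then the node, then the right subtree.
At mint: go left to teak.
  At teak: go left to ash.
    At ash: go left to rye.
      At rye: no left child.
      Visit rye.
      At rye: go right to daisy.
        At daisy: go left to reed.
          At reed: go left to fir.
            fir is a leaf — visit fir.
          Visit reed.
          At reed: no right child.
        Visit daisy.
        At daisy: no right child.
    Visit ash.
    At ash: go right to aster.
      At aster: go left to yew.
        At yew: go left to iris.
          iris is a leaf — visit iris.
        Visit yew.
        At yew: no right child.
      Visit aster.
      At aster: go right to poppy.
        At poppy: go left to ivy.
          ivy is a leaf — visit ivy.
        Visit poppy.
        At poppy: go right to lily.
          lily is a leaf — visit lily.
  Visit teak.
  At teak: go right to sage.
    At sage: go left to rose.
      At rose: no left child.
      Visit rose.
      At rose: go right to fig.
        fig is a leaf — visit fig.
    Visit sage.
    At sage: no right child.
Visit mint.
At mint: go right to pear.
  At pear: no left child.
  Visit pear.
  At pear: go right to kale.
    kale is a leaf — visit kale.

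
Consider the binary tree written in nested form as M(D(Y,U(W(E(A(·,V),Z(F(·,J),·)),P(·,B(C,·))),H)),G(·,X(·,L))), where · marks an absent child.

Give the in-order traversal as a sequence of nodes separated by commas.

In-order visits the left subtree, then the node, then the right subtree.
At M: go left to D.
  At D: go left to Y.
    Y is a leaf — visit Y.
  Visit D.
  At D: go right to U.
    At U: go left to W.
      At W: go left to E.
        At E: go left to A.
          At A: no left child.
          Visit A.
          At A: go right to V.
            V is a leaf — visit V.
        Visit E.
        At E: go right to Z.
          At Z: go left to F.
            At F: no left child.
            Visit F.
            At F: go right to J.
              J is a leaf — visit J.
          Visit Z.
          At Z: no right child.
      Visit W.
      At W: go right to P.
        At P: no left child.
        Visit P.
        At P: go right to B.
          At B: go left to C.
            C is a leaf — visit C.
          Visit B.
          At B: no right child.
    Visit U.
    At U: go right to H.
      H is a leaf — visit H.
Visit M.
At M: go right to G.
  At G: no left child.
  Visit G.
  At G: go right to X.
    At X: no left child.
    Visit X.
    At X: go right to L.
      L is a leaf — visit L.

Y, D, A, V, E, F, J, Z, W, P, C, B, U, H, M, G, X, L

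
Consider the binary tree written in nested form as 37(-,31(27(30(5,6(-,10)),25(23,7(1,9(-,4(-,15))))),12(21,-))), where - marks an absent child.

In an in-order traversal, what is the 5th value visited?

10

In-order visits the left subtree, then the node, then the right subtree.
At 37: no left child.
Visit 37.
At 37: go right to 31.
  At 31: go left to 27.
    At 27: go left to 30.
      At 30: go left to 5.
        5 is a leaf — visit 5.
      Visit 30.
      At 30: go right to 6.
        At 6: no left child.
        Visit 6.
        At 6: go right to 10.
          10 is a leaf — visit 10.
    Visit 27.
    At 27: go right to 25.
      At 25: go left to 23.
        23 is a leaf — visit 23.
      Visit 25.
      At 25: go right to 7.
        At 7: go left to 1.
          1 is a leaf — visit 1.
        Visit 7.
        At 7: go right to 9.
          At 9: no left child.
          Visit 9.
          At 9: go right to 4.
            At 4: no left child.
            Visit 4.
            At 4: go right to 15.
              15 is a leaf — visit 15.
  Visit 31.
  At 31: go right to 12.
    At 12: go left to 21.
      21 is a leaf — visit 21.
    Visit 12.
    At 12: no right child.
Full in-order sequence: 37, 5, 30, 6, 10, 27, 23, 25, 1, 7, 9, 4, 15, 31, 21, 12.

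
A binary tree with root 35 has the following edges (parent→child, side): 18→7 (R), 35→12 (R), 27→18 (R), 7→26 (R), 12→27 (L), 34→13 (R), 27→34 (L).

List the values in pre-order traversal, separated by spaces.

Pre-order visits the node, then its left subtree, then its right subtree.
Visit 35.
At 35: no left child.
At 35: go right to 12.
  Visit 12.
  At 12: go left to 27.
    Visit 27.
    At 27: go left to 34.
      Visit 34.
      At 34: no left child.
      At 34: go right to 13.
        13 is a leaf — visit 13.
    At 27: go right to 18.
      Visit 18.
      At 18: no left child.
      At 18: go right to 7.
        Visit 7.
        At 7: no left child.
        At 7: go right to 26.
          26 is a leaf — visit 26.
  At 12: no right child.

35 12 27 34 13 18 7 26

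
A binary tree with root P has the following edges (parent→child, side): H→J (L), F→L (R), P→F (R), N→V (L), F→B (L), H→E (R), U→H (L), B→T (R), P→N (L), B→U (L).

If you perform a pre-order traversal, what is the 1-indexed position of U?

Pre-order visits the node, then its left subtree, then its right subtree.
Visit P.
At P: go left to N.
  Visit N.
  At N: go left to V.
    V is a leaf — visit V.
  At N: no right child.
At P: go right to F.
  Visit F.
  At F: go left to B.
    Visit B.
    At B: go left to U.
      Visit U.
      At U: go left to H.
        Visit H.
        At H: go left to J.
          J is a leaf — visit J.
        At H: go right to E.
          E is a leaf — visit E.
      At U: no right child.
    At B: go right to T.
      T is a leaf — visit T.
  At F: go right to L.
    L is a leaf — visit L.
Full pre-order sequence: P, N, V, F, B, U, H, J, E, T, L.

6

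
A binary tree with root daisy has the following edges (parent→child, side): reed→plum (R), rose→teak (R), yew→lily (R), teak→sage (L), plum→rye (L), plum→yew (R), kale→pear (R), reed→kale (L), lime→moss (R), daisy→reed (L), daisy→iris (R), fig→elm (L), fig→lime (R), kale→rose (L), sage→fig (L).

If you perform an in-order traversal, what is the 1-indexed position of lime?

In-order visits the left subtree, then the node, then the right subtree.
At daisy: go left to reed.
  At reed: go left to kale.
    At kale: go left to rose.
      At rose: no left child.
      Visit rose.
      At rose: go right to teak.
        At teak: go left to sage.
          At sage: go left to fig.
            At fig: go left to elm.
              elm is a leaf — visit elm.
            Visit fig.
            At fig: go right to lime.
              At lime: no left child.
              Visit lime.
              At lime: go right to moss.
                moss is a leaf — visit moss.
          Visit sage.
          At sage: no right child.
        Visit teak.
        At teak: no right child.
    Visit kale.
    At kale: go right to pear.
      pear is a leaf — visit pear.
  Visit reed.
  At reed: go right to plum.
    At plum: go left to rye.
      rye is a leaf — visit rye.
    Visit plum.
    At plum: go right to yew.
      At yew: no left child.
      Visit yew.
      At yew: go right to lily.
        lily is a leaf — visit lily.
Visit daisy.
At daisy: go right to iris.
  iris is a leaf — visit iris.
Full in-order sequence: rose, elm, fig, lime, moss, sage, teak, kale, pear, reed, rye, plum, yew, lily, daisy, iris.

4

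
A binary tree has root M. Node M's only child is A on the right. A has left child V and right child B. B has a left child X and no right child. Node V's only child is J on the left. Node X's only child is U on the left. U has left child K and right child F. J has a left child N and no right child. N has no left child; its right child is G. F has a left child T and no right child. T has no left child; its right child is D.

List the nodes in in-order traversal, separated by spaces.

In-order visits the left subtree, then the node, then the right subtree.
At M: no left child.
Visit M.
At M: go right to A.
  At A: go left to V.
    At V: go left to J.
      At J: go left to N.
        At N: no left child.
        Visit N.
        At N: go right to G.
          G is a leaf — visit G.
      Visit J.
      At J: no right child.
    Visit V.
    At V: no right child.
  Visit A.
  At A: go right to B.
    At B: go left to X.
      At X: go left to U.
        At U: go left to K.
          K is a leaf — visit K.
        Visit U.
        At U: go right to F.
          At F: go left to T.
            At T: no left child.
            Visit T.
            At T: go right to D.
              D is a leaf — visit D.
          Visit F.
          At F: no right child.
      Visit X.
      At X: no right child.
    Visit B.
    At B: no right child.

M N G J V A K U T D F X B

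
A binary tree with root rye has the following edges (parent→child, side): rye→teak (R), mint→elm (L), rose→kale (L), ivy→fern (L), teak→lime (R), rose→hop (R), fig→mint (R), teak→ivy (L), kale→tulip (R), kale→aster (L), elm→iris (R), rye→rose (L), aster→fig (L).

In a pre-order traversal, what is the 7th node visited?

elm

Pre-order visits the node, then its left subtree, then its right subtree.
Visit rye.
At rye: go left to rose.
  Visit rose.
  At rose: go left to kale.
    Visit kale.
    At kale: go left to aster.
      Visit aster.
      At aster: go left to fig.
        Visit fig.
        At fig: no left child.
        At fig: go right to mint.
          Visit mint.
          At mint: go left to elm.
            Visit elm.
            At elm: no left child.
            At elm: go right to iris.
              iris is a leaf — visit iris.
          At mint: no right child.
      At aster: no right child.
    At kale: go right to tulip.
      tulip is a leaf — visit tulip.
  At rose: go right to hop.
    hop is a leaf — visit hop.
At rye: go right to teak.
  Visit teak.
  At teak: go left to ivy.
    Visit ivy.
    At ivy: go left to fern.
      fern is a leaf — visit fern.
    At ivy: no right child.
  At teak: go right to lime.
    lime is a leaf — visit lime.
Full pre-order sequence: rye, rose, kale, aster, fig, mint, elm, iris, tulip, hop, teak, ivy, fern, lime.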